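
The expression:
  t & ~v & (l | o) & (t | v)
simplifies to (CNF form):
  t & ~v & (l | o)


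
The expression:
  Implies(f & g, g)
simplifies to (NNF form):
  True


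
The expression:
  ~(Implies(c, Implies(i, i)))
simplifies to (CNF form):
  False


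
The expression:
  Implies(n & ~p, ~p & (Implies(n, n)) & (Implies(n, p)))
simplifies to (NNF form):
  p | ~n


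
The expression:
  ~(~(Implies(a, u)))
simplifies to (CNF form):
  u | ~a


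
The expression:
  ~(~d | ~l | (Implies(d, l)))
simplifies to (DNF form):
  False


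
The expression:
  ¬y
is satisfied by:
  {y: False}


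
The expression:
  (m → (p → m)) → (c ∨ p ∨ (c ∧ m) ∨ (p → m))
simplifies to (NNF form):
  True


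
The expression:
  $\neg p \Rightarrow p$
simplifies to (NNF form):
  $p$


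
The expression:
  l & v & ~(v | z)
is never true.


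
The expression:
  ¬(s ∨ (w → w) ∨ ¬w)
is never true.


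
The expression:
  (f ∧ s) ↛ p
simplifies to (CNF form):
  f ∧ s ∧ ¬p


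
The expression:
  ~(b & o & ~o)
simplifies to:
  True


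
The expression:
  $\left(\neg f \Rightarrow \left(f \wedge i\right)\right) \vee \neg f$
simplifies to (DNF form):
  $\text{True}$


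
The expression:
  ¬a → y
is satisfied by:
  {a: True, y: True}
  {a: True, y: False}
  {y: True, a: False}


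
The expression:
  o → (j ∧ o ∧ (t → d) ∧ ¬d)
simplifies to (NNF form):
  (j ∧ ¬d ∧ ¬t) ∨ ¬o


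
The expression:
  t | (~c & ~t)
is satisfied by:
  {t: True, c: False}
  {c: False, t: False}
  {c: True, t: True}


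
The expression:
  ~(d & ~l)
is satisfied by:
  {l: True, d: False}
  {d: False, l: False}
  {d: True, l: True}


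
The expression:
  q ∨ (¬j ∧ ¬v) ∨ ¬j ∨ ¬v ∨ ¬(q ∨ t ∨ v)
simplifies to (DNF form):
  q ∨ ¬j ∨ ¬v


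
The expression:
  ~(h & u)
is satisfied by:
  {h: False, u: False}
  {u: True, h: False}
  {h: True, u: False}


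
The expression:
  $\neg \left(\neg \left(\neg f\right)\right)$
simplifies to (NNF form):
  $\neg f$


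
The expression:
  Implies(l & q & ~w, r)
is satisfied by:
  {r: True, w: True, l: False, q: False}
  {r: True, l: False, w: False, q: False}
  {w: True, r: False, l: False, q: False}
  {r: False, l: False, w: False, q: False}
  {q: True, r: True, w: True, l: False}
  {q: True, r: True, l: False, w: False}
  {q: True, w: True, r: False, l: False}
  {q: True, r: False, l: False, w: False}
  {r: True, l: True, w: True, q: False}
  {r: True, l: True, q: False, w: False}
  {l: True, w: True, q: False, r: False}
  {l: True, q: False, w: False, r: False}
  {r: True, l: True, q: True, w: True}
  {r: True, l: True, q: True, w: False}
  {l: True, q: True, w: True, r: False}


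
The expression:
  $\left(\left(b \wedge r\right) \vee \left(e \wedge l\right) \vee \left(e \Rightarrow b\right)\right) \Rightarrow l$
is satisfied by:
  {l: True, e: True, b: False}
  {l: True, b: False, e: False}
  {l: True, e: True, b: True}
  {l: True, b: True, e: False}
  {e: True, b: False, l: False}


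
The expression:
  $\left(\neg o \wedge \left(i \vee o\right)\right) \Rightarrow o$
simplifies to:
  $o \vee \neg i$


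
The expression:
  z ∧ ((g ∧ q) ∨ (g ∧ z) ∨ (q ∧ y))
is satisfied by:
  {q: True, g: True, z: True, y: True}
  {q: True, g: True, z: True, y: False}
  {g: True, z: True, y: True, q: False}
  {g: True, z: True, y: False, q: False}
  {q: True, z: True, y: True, g: False}


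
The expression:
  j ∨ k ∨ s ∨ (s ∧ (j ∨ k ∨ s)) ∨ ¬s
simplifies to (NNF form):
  True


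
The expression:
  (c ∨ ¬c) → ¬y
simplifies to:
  ¬y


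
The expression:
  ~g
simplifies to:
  ~g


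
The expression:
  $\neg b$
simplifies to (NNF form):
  $\neg b$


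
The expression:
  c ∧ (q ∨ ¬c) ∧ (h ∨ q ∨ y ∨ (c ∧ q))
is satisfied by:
  {c: True, q: True}


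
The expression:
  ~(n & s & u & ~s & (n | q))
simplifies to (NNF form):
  True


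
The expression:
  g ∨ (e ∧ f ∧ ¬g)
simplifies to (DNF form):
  g ∨ (e ∧ f)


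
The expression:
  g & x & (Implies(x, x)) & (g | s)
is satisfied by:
  {x: True, g: True}


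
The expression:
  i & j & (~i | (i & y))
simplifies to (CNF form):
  i & j & y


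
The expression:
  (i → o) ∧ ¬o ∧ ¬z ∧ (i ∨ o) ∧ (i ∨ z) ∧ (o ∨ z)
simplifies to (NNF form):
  False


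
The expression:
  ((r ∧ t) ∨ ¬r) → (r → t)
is always true.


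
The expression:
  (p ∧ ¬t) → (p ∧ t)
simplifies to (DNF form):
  t ∨ ¬p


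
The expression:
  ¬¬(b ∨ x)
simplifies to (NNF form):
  b ∨ x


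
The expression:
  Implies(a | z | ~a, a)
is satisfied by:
  {a: True}


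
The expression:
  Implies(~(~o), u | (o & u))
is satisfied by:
  {u: True, o: False}
  {o: False, u: False}
  {o: True, u: True}


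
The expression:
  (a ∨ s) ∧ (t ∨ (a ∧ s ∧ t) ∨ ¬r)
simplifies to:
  (a ∧ t) ∨ (a ∧ ¬r) ∨ (s ∧ t) ∨ (s ∧ ¬r)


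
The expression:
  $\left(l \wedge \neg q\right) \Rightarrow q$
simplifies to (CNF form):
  $q \vee \neg l$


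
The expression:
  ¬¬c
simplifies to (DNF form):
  c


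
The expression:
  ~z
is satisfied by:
  {z: False}


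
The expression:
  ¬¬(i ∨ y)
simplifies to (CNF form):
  i ∨ y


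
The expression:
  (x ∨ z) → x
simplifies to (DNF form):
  x ∨ ¬z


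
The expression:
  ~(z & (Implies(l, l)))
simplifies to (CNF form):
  ~z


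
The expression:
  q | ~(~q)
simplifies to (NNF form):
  q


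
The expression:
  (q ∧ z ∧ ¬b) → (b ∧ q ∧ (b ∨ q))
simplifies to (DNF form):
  b ∨ ¬q ∨ ¬z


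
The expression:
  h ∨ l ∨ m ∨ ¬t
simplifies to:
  h ∨ l ∨ m ∨ ¬t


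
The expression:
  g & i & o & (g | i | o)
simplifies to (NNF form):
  g & i & o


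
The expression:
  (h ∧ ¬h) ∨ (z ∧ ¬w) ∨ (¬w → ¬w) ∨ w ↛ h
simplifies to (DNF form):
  True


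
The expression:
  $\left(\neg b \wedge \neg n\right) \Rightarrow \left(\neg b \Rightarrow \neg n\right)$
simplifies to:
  $\text{True}$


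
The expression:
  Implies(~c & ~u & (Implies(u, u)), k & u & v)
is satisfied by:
  {c: True, u: True}
  {c: True, u: False}
  {u: True, c: False}


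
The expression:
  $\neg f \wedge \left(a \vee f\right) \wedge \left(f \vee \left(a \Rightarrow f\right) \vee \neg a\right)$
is never true.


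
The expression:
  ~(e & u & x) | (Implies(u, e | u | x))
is always true.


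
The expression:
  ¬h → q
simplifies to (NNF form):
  h ∨ q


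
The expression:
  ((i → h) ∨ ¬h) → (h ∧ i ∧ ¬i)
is never true.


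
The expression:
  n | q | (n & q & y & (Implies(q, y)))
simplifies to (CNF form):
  n | q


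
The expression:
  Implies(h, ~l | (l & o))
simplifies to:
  o | ~h | ~l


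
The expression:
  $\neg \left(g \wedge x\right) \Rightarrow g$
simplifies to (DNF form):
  $g$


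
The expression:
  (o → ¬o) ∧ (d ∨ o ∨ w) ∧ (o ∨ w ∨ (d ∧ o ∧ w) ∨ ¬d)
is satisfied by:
  {w: True, o: False}


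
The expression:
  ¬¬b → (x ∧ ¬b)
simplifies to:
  ¬b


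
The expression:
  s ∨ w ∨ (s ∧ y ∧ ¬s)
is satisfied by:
  {s: True, w: True}
  {s: True, w: False}
  {w: True, s: False}


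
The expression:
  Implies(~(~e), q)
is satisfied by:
  {q: True, e: False}
  {e: False, q: False}
  {e: True, q: True}


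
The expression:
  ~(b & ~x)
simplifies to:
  x | ~b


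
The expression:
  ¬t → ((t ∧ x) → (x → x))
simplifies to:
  True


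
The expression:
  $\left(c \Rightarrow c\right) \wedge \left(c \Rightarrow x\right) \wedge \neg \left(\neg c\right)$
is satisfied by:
  {c: True, x: True}


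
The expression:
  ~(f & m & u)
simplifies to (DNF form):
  ~f | ~m | ~u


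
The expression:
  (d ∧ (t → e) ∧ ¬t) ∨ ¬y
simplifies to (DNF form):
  (d ∧ ¬t) ∨ ¬y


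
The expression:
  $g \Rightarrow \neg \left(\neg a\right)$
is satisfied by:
  {a: True, g: False}
  {g: False, a: False}
  {g: True, a: True}


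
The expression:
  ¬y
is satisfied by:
  {y: False}


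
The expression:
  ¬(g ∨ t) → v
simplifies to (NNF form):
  g ∨ t ∨ v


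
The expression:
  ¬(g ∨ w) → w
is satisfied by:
  {g: True, w: True}
  {g: True, w: False}
  {w: True, g: False}


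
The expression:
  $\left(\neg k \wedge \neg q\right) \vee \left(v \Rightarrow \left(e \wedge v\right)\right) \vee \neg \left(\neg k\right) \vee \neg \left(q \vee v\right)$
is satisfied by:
  {k: True, e: True, v: False, q: False}
  {k: True, e: False, v: False, q: False}
  {e: True, k: False, v: False, q: False}
  {k: False, e: False, v: False, q: False}
  {k: True, q: True, e: True, v: False}
  {k: True, q: True, e: False, v: False}
  {q: True, e: True, k: False, v: False}
  {q: True, k: False, e: False, v: False}
  {k: True, v: True, e: True, q: False}
  {k: True, v: True, e: False, q: False}
  {v: True, e: True, k: False, q: False}
  {v: True, k: False, e: False, q: False}
  {q: True, v: True, k: True, e: True}
  {q: True, v: True, k: True, e: False}
  {q: True, v: True, e: True, k: False}


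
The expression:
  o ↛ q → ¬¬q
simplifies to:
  q ∨ ¬o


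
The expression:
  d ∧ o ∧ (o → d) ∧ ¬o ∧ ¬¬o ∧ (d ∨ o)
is never true.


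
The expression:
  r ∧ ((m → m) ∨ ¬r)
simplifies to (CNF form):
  r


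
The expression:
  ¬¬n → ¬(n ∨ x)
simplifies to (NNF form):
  ¬n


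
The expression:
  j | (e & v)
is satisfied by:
  {e: True, j: True, v: True}
  {e: True, j: True, v: False}
  {j: True, v: True, e: False}
  {j: True, v: False, e: False}
  {e: True, v: True, j: False}


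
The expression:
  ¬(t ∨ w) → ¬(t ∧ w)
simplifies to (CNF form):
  True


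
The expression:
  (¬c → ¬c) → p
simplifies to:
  p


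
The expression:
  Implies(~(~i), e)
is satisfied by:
  {e: True, i: False}
  {i: False, e: False}
  {i: True, e: True}


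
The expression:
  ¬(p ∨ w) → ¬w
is always true.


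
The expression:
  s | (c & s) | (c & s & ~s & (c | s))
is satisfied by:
  {s: True}


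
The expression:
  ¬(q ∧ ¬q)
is always true.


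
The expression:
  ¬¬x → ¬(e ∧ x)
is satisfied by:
  {e: False, x: False}
  {x: True, e: False}
  {e: True, x: False}


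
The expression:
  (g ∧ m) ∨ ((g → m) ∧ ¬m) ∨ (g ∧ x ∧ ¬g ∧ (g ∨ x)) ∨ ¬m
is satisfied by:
  {g: True, m: False}
  {m: False, g: False}
  {m: True, g: True}


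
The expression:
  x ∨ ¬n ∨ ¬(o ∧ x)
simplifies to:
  True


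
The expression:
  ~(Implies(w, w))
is never true.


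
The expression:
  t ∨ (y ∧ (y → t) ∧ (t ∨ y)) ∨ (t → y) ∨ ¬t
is always true.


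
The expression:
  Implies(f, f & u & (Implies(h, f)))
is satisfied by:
  {u: True, f: False}
  {f: False, u: False}
  {f: True, u: True}


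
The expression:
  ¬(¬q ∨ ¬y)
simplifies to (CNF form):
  q ∧ y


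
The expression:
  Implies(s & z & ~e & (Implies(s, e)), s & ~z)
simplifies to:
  True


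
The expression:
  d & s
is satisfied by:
  {s: True, d: True}


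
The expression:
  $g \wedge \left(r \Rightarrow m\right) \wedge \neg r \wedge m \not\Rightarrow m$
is never true.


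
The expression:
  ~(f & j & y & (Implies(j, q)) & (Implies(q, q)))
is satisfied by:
  {q: False, y: False, j: False, f: False}
  {f: True, q: False, y: False, j: False}
  {j: True, q: False, y: False, f: False}
  {f: True, j: True, q: False, y: False}
  {y: True, f: False, q: False, j: False}
  {f: True, y: True, q: False, j: False}
  {j: True, y: True, f: False, q: False}
  {f: True, j: True, y: True, q: False}
  {q: True, j: False, y: False, f: False}
  {f: True, q: True, j: False, y: False}
  {j: True, q: True, f: False, y: False}
  {f: True, j: True, q: True, y: False}
  {y: True, q: True, j: False, f: False}
  {f: True, y: True, q: True, j: False}
  {j: True, y: True, q: True, f: False}


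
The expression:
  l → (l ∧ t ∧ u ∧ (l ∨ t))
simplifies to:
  (t ∧ u) ∨ ¬l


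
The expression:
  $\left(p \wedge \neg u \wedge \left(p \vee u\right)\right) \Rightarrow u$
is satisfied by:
  {u: True, p: False}
  {p: False, u: False}
  {p: True, u: True}


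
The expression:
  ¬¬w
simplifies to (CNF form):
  w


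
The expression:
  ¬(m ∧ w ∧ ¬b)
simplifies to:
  b ∨ ¬m ∨ ¬w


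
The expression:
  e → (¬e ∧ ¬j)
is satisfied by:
  {e: False}


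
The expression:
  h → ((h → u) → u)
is always true.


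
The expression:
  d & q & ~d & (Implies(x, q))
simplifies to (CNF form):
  False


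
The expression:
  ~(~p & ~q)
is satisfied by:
  {q: True, p: True}
  {q: True, p: False}
  {p: True, q: False}


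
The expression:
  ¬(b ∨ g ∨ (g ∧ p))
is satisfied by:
  {g: False, b: False}


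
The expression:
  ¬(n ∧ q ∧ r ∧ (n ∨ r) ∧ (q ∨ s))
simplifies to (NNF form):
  ¬n ∨ ¬q ∨ ¬r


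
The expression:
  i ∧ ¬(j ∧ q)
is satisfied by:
  {i: True, q: False, j: False}
  {i: True, j: True, q: False}
  {i: True, q: True, j: False}


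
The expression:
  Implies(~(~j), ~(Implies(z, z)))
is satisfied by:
  {j: False}


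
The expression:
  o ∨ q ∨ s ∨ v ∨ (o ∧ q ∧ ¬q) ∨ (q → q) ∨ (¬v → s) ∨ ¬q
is always true.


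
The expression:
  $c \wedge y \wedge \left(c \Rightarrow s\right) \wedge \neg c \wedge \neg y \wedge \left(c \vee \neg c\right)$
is never true.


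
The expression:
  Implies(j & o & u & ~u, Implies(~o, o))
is always true.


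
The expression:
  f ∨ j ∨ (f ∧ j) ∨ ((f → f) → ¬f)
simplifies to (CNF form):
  True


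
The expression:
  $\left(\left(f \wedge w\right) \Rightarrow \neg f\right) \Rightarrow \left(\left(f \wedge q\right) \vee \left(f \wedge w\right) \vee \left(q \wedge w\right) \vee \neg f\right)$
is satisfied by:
  {q: True, w: True, f: False}
  {q: True, w: False, f: False}
  {w: True, q: False, f: False}
  {q: False, w: False, f: False}
  {f: True, q: True, w: True}
  {f: True, q: True, w: False}
  {f: True, w: True, q: False}


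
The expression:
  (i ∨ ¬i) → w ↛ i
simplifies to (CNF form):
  w ∧ ¬i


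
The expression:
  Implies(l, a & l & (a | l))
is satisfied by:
  {a: True, l: False}
  {l: False, a: False}
  {l: True, a: True}


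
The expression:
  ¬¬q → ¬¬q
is always true.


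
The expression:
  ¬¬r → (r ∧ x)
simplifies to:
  x ∨ ¬r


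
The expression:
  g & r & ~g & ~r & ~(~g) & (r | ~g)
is never true.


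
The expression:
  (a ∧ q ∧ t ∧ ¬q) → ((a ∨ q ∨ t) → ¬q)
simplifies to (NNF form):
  True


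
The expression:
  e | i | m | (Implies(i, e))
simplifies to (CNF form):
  True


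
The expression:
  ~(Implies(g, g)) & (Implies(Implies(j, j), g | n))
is never true.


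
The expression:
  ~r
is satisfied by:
  {r: False}


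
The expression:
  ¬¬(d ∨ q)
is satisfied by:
  {d: True, q: True}
  {d: True, q: False}
  {q: True, d: False}


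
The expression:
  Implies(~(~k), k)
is always true.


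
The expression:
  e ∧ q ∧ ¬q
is never true.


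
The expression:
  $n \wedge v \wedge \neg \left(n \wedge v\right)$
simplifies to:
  $\text{False}$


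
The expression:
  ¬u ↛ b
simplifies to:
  b ∨ ¬u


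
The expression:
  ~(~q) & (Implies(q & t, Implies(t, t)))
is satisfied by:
  {q: True}


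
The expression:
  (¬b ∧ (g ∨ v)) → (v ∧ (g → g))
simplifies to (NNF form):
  b ∨ v ∨ ¬g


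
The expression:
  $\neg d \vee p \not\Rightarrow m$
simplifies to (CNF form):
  $\left(p \vee \neg d\right) \wedge \left(\neg d \vee \neg m\right)$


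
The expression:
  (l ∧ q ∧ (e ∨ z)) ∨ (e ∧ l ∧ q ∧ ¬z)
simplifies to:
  l ∧ q ∧ (e ∨ z)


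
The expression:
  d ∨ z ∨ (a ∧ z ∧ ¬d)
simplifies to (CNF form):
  d ∨ z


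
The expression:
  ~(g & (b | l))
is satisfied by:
  {b: False, g: False, l: False}
  {l: True, b: False, g: False}
  {b: True, l: False, g: False}
  {l: True, b: True, g: False}
  {g: True, l: False, b: False}


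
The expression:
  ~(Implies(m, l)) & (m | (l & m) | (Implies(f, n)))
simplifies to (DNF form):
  m & ~l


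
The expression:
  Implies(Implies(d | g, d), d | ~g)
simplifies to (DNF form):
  True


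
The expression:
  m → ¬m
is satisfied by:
  {m: False}


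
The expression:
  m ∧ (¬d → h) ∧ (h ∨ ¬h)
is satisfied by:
  {d: True, h: True, m: True}
  {d: True, m: True, h: False}
  {h: True, m: True, d: False}


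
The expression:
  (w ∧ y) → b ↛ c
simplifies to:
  (b ∧ ¬c) ∨ ¬w ∨ ¬y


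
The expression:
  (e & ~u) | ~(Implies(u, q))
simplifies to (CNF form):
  (e | u) & (e | ~q) & (u | ~u) & (~q | ~u)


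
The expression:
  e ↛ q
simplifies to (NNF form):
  e ∧ ¬q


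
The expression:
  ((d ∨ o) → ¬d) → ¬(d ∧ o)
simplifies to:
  True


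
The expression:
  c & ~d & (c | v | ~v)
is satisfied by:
  {c: True, d: False}


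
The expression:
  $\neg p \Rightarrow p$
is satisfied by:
  {p: True}


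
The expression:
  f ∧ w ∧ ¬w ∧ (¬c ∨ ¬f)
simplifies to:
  False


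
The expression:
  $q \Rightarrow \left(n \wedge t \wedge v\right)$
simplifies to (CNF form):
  $\left(n \vee \neg q\right) \wedge \left(t \vee \neg q\right) \wedge \left(v \vee \neg q\right)$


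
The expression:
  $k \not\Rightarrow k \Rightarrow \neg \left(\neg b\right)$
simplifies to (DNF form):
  $\text{True}$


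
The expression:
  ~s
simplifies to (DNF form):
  ~s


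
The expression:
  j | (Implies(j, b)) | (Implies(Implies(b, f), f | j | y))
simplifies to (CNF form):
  True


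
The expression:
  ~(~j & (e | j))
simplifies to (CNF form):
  j | ~e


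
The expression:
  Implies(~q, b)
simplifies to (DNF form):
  b | q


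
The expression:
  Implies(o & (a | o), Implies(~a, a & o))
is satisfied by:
  {a: True, o: False}
  {o: False, a: False}
  {o: True, a: True}


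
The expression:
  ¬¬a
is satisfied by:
  {a: True}


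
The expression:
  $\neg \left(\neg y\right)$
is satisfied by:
  {y: True}


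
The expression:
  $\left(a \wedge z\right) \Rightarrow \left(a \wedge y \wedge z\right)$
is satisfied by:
  {y: True, z: False, a: False}
  {z: False, a: False, y: False}
  {y: True, a: True, z: False}
  {a: True, z: False, y: False}
  {y: True, z: True, a: False}
  {z: True, y: False, a: False}
  {y: True, a: True, z: True}


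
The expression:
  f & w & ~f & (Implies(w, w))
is never true.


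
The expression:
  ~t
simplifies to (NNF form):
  ~t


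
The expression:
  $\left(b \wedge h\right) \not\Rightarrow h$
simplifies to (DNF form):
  $\text{False}$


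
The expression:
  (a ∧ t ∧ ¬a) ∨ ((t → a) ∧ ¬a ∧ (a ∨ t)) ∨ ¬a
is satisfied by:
  {a: False}


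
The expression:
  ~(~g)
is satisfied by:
  {g: True}


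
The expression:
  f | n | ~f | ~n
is always true.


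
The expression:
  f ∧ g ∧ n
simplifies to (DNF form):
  f ∧ g ∧ n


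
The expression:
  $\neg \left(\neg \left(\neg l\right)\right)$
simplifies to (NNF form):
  $\neg l$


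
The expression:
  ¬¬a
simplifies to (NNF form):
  a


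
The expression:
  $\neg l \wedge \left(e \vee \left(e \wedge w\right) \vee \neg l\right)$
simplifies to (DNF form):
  $\neg l$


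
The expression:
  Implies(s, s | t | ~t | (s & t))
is always true.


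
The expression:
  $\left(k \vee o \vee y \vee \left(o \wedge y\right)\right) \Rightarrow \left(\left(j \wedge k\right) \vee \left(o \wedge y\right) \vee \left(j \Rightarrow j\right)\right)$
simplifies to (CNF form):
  $\text{True}$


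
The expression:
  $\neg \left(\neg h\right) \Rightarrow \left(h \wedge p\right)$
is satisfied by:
  {p: True, h: False}
  {h: False, p: False}
  {h: True, p: True}


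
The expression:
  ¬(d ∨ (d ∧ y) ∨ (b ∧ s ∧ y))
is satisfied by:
  {s: False, y: False, d: False, b: False}
  {b: True, s: False, y: False, d: False}
  {y: True, b: False, s: False, d: False}
  {b: True, y: True, s: False, d: False}
  {s: True, b: False, y: False, d: False}
  {b: True, s: True, y: False, d: False}
  {y: True, s: True, b: False, d: False}


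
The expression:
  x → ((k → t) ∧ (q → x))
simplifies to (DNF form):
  t ∨ ¬k ∨ ¬x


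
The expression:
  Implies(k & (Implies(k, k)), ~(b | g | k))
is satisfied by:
  {k: False}


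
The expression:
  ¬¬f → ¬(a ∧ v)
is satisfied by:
  {v: False, a: False, f: False}
  {f: True, v: False, a: False}
  {a: True, v: False, f: False}
  {f: True, a: True, v: False}
  {v: True, f: False, a: False}
  {f: True, v: True, a: False}
  {a: True, v: True, f: False}


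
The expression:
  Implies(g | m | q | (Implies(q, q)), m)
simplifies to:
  m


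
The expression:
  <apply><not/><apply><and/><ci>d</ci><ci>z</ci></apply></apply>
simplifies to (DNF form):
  <apply><or/><apply><not/><ci>d</ci></apply><apply><not/><ci>z</ci></apply></apply>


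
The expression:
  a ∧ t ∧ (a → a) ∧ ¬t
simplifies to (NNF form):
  False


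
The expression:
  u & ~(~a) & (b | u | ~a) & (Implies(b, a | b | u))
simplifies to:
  a & u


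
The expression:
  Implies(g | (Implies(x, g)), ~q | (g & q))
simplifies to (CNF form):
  g | x | ~q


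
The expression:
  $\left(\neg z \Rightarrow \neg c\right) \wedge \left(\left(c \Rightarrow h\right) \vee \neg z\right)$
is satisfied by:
  {z: True, h: True, c: False}
  {z: True, h: False, c: False}
  {h: True, z: False, c: False}
  {z: False, h: False, c: False}
  {z: True, c: True, h: True}


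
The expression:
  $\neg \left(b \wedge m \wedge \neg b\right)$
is always true.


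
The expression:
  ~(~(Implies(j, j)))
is always true.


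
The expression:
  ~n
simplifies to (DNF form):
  ~n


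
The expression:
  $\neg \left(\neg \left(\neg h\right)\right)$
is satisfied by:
  {h: False}


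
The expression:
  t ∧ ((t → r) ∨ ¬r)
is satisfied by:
  {t: True}


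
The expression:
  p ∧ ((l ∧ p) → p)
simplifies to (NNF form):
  p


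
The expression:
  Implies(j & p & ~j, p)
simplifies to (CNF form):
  True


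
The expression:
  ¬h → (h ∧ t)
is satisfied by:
  {h: True}


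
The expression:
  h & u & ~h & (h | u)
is never true.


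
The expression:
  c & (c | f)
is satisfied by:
  {c: True}


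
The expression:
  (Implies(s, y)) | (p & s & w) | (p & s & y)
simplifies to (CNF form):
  (p | y | ~s) & (w | y | ~s)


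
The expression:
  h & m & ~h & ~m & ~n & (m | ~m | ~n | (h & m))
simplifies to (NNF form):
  False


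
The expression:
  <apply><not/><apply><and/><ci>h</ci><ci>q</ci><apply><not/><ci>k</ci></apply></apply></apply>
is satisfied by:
  {k: True, h: False, q: False}
  {h: False, q: False, k: False}
  {k: True, q: True, h: False}
  {q: True, h: False, k: False}
  {k: True, h: True, q: False}
  {h: True, k: False, q: False}
  {k: True, q: True, h: True}


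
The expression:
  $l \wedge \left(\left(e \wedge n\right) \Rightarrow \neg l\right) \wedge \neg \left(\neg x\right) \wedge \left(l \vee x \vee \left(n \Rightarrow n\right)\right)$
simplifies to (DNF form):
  $\left(l \wedge x \wedge \neg e\right) \vee \left(l \wedge x \wedge \neg n\right)$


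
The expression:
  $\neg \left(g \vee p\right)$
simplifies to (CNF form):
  $\neg g \wedge \neg p$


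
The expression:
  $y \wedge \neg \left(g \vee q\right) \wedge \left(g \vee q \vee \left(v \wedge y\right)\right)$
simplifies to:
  $v \wedge y \wedge \neg g \wedge \neg q$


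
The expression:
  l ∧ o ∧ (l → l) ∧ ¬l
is never true.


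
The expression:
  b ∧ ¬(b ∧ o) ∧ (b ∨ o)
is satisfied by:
  {b: True, o: False}


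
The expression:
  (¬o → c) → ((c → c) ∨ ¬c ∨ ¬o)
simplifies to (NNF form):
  True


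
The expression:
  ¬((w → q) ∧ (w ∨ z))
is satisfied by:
  {w: False, z: False, q: False}
  {q: True, w: False, z: False}
  {w: True, q: False, z: False}
  {z: True, w: True, q: False}


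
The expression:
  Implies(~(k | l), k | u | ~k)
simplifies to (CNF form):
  True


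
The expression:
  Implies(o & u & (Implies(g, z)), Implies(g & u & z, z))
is always true.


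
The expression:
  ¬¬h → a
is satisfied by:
  {a: True, h: False}
  {h: False, a: False}
  {h: True, a: True}


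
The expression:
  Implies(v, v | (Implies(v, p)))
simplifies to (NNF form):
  True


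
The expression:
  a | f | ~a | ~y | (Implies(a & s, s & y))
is always true.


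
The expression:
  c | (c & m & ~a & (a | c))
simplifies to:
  c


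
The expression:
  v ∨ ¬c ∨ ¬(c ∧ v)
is always true.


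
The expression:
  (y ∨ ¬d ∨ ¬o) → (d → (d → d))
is always true.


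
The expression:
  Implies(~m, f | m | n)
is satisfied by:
  {n: True, m: True, f: True}
  {n: True, m: True, f: False}
  {n: True, f: True, m: False}
  {n: True, f: False, m: False}
  {m: True, f: True, n: False}
  {m: True, f: False, n: False}
  {f: True, m: False, n: False}


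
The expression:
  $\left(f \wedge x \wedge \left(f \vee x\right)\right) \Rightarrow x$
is always true.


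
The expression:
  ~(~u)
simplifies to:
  u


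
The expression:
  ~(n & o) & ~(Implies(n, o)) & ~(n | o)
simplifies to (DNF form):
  False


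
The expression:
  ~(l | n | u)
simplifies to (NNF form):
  ~l & ~n & ~u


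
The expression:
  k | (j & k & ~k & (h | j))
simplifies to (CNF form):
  k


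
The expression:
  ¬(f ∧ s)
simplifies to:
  ¬f ∨ ¬s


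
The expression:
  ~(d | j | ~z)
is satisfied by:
  {z: True, d: False, j: False}


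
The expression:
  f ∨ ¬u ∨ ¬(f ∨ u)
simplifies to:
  f ∨ ¬u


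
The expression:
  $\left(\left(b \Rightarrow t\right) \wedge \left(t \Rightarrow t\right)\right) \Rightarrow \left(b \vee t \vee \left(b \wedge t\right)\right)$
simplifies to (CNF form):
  $b \vee t$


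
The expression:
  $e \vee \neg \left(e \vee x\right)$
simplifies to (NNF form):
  $e \vee \neg x$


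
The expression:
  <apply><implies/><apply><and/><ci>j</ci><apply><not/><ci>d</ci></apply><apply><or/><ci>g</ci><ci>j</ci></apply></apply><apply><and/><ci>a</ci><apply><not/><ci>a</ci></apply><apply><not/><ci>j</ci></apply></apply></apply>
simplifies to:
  <apply><or/><ci>d</ci><apply><not/><ci>j</ci></apply></apply>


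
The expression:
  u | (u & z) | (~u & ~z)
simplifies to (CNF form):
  u | ~z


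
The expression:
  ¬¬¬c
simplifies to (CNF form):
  ¬c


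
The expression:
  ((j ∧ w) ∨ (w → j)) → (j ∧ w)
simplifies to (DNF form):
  w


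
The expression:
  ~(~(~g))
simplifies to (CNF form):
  ~g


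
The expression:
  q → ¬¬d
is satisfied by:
  {d: True, q: False}
  {q: False, d: False}
  {q: True, d: True}


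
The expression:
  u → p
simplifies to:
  p ∨ ¬u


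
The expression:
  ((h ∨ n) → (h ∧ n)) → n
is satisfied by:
  {n: True, h: True}
  {n: True, h: False}
  {h: True, n: False}


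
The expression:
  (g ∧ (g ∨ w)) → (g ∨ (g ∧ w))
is always true.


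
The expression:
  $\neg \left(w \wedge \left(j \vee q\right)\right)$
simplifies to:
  $\left(\neg j \wedge \neg q\right) \vee \neg w$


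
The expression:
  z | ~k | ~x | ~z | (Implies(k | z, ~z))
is always true.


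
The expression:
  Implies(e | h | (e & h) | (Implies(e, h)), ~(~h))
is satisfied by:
  {h: True}


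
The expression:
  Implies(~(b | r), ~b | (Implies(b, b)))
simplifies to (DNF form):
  True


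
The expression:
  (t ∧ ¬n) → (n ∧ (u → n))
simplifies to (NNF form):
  n ∨ ¬t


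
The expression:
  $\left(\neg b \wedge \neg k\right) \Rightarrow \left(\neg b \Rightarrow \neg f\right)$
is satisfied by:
  {b: True, k: True, f: False}
  {b: True, k: False, f: False}
  {k: True, b: False, f: False}
  {b: False, k: False, f: False}
  {f: True, b: True, k: True}
  {f: True, b: True, k: False}
  {f: True, k: True, b: False}


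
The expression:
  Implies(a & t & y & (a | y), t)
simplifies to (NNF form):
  True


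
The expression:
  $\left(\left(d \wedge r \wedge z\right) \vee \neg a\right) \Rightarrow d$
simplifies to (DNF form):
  $a \vee d$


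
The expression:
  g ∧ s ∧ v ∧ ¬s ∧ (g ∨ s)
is never true.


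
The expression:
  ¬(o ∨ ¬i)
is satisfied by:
  {i: True, o: False}


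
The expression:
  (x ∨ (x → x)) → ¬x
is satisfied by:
  {x: False}


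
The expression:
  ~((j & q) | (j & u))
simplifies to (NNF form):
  ~j | (~q & ~u)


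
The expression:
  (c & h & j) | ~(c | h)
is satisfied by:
  {j: True, c: False, h: False}
  {c: False, h: False, j: False}
  {h: True, j: True, c: True}


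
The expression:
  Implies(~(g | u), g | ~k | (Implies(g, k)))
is always true.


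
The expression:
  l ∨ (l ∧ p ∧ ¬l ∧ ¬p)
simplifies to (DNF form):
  l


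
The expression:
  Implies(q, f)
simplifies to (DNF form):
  f | ~q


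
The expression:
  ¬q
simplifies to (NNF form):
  ¬q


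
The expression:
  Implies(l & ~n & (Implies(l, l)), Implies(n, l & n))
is always true.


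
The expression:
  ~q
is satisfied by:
  {q: False}


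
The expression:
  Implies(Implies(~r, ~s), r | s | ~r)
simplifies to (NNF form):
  True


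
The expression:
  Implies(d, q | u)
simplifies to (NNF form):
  q | u | ~d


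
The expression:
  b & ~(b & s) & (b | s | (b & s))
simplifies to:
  b & ~s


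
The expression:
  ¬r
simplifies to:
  ¬r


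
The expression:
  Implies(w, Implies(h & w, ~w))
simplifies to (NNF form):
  ~h | ~w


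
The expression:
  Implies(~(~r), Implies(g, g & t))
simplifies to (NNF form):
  t | ~g | ~r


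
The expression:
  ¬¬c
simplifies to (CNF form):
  c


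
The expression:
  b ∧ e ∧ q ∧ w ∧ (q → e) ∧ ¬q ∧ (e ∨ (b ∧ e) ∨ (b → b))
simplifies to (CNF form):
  False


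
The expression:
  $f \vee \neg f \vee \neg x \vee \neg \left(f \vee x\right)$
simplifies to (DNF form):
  $\text{True}$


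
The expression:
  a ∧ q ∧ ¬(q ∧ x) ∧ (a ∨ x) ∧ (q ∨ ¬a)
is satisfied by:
  {a: True, q: True, x: False}


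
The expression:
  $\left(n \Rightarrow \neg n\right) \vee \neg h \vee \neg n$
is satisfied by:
  {h: False, n: False}
  {n: True, h: False}
  {h: True, n: False}


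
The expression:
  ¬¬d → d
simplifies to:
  True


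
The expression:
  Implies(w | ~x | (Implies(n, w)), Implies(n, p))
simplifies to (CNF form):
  (p | x | ~n) & (p | ~n | ~w)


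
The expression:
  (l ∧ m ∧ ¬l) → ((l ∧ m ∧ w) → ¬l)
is always true.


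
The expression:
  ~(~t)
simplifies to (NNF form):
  t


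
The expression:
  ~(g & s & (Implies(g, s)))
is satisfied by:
  {s: False, g: False}
  {g: True, s: False}
  {s: True, g: False}


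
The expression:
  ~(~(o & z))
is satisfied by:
  {z: True, o: True}


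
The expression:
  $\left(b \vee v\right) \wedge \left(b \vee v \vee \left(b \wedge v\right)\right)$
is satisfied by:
  {b: True, v: True}
  {b: True, v: False}
  {v: True, b: False}


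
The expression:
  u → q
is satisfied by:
  {q: True, u: False}
  {u: False, q: False}
  {u: True, q: True}


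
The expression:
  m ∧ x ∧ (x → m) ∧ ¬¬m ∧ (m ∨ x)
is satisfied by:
  {m: True, x: True}


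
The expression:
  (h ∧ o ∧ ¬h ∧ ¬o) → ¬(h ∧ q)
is always true.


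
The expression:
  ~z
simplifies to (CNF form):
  ~z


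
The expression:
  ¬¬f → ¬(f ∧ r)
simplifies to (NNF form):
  ¬f ∨ ¬r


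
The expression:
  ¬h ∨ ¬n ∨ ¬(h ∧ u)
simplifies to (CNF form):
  ¬h ∨ ¬n ∨ ¬u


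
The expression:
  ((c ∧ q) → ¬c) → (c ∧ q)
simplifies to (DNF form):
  c ∧ q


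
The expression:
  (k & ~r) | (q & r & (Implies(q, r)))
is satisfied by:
  {k: True, q: True, r: False}
  {k: True, r: False, q: False}
  {k: True, q: True, r: True}
  {q: True, r: True, k: False}


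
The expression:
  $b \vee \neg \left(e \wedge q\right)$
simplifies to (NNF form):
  $b \vee \neg e \vee \neg q$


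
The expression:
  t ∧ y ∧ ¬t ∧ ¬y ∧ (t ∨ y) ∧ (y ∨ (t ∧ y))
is never true.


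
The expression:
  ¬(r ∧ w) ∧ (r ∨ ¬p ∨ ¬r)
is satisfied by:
  {w: False, r: False}
  {r: True, w: False}
  {w: True, r: False}


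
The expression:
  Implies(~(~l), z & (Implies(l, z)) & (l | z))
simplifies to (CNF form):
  z | ~l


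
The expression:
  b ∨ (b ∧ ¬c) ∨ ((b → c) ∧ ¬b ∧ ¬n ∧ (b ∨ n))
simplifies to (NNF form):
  b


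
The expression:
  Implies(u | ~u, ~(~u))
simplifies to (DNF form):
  u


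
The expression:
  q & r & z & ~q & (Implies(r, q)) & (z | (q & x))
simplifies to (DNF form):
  False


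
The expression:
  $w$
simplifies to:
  $w$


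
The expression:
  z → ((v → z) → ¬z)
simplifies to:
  ¬z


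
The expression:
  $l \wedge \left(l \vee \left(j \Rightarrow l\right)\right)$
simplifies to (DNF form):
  $l$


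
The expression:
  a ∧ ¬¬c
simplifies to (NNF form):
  a ∧ c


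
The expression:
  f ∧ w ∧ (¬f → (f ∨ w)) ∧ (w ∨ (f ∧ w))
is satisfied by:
  {w: True, f: True}


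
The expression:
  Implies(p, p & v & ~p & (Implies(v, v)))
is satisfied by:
  {p: False}


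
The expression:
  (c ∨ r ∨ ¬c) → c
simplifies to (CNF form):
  c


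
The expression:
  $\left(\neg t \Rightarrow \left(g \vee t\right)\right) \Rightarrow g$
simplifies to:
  $g \vee \neg t$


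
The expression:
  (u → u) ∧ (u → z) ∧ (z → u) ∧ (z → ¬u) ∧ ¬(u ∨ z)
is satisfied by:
  {u: False, z: False}


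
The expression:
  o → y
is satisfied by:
  {y: True, o: False}
  {o: False, y: False}
  {o: True, y: True}


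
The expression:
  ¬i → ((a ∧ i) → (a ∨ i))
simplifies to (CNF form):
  True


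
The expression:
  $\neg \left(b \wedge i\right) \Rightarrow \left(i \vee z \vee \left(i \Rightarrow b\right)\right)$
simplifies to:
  $\text{True}$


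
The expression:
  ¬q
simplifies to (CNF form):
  ¬q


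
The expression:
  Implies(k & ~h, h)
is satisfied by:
  {h: True, k: False}
  {k: False, h: False}
  {k: True, h: True}


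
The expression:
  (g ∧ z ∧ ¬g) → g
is always true.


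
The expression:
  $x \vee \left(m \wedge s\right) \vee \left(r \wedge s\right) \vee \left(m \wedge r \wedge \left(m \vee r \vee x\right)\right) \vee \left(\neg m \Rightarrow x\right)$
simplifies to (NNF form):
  $m \vee x \vee \left(r \wedge s\right)$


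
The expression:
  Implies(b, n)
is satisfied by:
  {n: True, b: False}
  {b: False, n: False}
  {b: True, n: True}


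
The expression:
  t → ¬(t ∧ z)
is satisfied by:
  {t: False, z: False}
  {z: True, t: False}
  {t: True, z: False}


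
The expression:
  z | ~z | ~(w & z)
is always true.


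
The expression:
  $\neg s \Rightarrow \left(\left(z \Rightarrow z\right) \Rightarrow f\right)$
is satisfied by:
  {s: True, f: True}
  {s: True, f: False}
  {f: True, s: False}


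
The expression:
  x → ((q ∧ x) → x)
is always true.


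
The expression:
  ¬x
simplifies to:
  ¬x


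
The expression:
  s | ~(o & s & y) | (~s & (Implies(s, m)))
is always true.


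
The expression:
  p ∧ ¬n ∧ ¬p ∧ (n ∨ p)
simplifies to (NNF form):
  False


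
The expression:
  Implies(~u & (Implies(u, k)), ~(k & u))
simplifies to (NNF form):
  True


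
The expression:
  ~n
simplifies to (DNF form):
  ~n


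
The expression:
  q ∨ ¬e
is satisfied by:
  {q: True, e: False}
  {e: False, q: False}
  {e: True, q: True}


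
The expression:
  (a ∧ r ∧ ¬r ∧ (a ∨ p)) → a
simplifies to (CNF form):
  True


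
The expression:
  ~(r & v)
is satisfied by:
  {v: False, r: False}
  {r: True, v: False}
  {v: True, r: False}


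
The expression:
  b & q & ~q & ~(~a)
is never true.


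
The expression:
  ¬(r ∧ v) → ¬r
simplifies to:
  v ∨ ¬r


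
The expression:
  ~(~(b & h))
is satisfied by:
  {h: True, b: True}


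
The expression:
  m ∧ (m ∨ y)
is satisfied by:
  {m: True}


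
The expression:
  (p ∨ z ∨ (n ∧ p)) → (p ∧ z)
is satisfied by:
  {p: False, z: False}
  {z: True, p: True}


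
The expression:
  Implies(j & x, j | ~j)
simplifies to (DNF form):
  True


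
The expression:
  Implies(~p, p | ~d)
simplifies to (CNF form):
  p | ~d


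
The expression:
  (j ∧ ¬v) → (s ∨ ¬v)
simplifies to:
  True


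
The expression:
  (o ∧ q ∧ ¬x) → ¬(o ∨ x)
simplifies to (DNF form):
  x ∨ ¬o ∨ ¬q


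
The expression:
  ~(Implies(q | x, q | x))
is never true.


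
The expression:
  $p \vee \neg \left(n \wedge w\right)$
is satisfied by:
  {p: True, w: False, n: False}
  {w: False, n: False, p: False}
  {n: True, p: True, w: False}
  {n: True, w: False, p: False}
  {p: True, w: True, n: False}
  {w: True, p: False, n: False}
  {n: True, w: True, p: True}


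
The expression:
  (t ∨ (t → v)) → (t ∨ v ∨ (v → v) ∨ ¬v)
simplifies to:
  True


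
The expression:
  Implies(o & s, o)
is always true.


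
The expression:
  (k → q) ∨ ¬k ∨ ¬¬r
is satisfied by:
  {r: True, q: True, k: False}
  {r: True, k: False, q: False}
  {q: True, k: False, r: False}
  {q: False, k: False, r: False}
  {r: True, q: True, k: True}
  {r: True, k: True, q: False}
  {q: True, k: True, r: False}


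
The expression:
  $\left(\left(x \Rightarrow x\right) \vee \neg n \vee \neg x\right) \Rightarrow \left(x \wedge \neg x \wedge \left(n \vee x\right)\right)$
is never true.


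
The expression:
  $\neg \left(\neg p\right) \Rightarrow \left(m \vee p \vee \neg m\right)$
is always true.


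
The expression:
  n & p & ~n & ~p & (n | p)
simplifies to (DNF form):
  False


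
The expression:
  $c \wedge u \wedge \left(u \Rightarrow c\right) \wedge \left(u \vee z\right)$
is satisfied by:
  {c: True, u: True}


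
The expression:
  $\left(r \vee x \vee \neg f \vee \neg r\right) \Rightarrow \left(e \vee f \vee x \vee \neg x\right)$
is always true.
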